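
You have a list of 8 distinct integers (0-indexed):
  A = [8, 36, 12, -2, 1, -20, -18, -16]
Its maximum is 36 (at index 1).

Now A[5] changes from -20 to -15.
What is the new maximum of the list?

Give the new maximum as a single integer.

Old max = 36 (at index 1)
Change: A[5] -20 -> -15
Changed element was NOT the old max.
  New max = max(old_max, new_val) = max(36, -15) = 36

Answer: 36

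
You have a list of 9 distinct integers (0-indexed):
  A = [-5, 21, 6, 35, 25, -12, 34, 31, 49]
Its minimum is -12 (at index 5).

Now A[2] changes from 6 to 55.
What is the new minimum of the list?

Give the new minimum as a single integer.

Answer: -12

Derivation:
Old min = -12 (at index 5)
Change: A[2] 6 -> 55
Changed element was NOT the old min.
  New min = min(old_min, new_val) = min(-12, 55) = -12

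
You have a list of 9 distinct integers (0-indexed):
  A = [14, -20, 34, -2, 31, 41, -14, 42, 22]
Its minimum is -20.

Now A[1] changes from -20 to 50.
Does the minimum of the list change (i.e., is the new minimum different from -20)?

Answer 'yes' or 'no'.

Old min = -20
Change: A[1] -20 -> 50
Changed element was the min; new min must be rechecked.
New min = -14; changed? yes

Answer: yes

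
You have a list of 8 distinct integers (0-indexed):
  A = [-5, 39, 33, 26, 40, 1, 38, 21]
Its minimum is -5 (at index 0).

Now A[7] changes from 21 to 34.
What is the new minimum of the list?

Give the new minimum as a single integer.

Answer: -5

Derivation:
Old min = -5 (at index 0)
Change: A[7] 21 -> 34
Changed element was NOT the old min.
  New min = min(old_min, new_val) = min(-5, 34) = -5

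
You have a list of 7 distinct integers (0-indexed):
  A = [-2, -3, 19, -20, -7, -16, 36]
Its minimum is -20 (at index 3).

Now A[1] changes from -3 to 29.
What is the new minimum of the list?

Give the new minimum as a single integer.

Old min = -20 (at index 3)
Change: A[1] -3 -> 29
Changed element was NOT the old min.
  New min = min(old_min, new_val) = min(-20, 29) = -20

Answer: -20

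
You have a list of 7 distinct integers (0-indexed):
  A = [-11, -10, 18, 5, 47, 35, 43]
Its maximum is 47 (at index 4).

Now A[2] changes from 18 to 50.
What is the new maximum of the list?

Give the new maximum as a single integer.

Answer: 50

Derivation:
Old max = 47 (at index 4)
Change: A[2] 18 -> 50
Changed element was NOT the old max.
  New max = max(old_max, new_val) = max(47, 50) = 50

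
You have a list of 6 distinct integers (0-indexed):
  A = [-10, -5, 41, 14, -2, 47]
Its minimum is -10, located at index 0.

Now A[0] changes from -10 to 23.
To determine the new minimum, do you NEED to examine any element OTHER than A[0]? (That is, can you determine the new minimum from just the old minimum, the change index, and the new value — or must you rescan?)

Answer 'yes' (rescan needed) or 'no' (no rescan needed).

Answer: yes

Derivation:
Old min = -10 at index 0
Change at index 0: -10 -> 23
Index 0 WAS the min and new value 23 > old min -10. Must rescan other elements to find the new min.
Needs rescan: yes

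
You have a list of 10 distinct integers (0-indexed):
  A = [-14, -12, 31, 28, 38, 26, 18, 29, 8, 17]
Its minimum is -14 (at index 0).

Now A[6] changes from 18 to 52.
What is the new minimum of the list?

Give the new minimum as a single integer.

Old min = -14 (at index 0)
Change: A[6] 18 -> 52
Changed element was NOT the old min.
  New min = min(old_min, new_val) = min(-14, 52) = -14

Answer: -14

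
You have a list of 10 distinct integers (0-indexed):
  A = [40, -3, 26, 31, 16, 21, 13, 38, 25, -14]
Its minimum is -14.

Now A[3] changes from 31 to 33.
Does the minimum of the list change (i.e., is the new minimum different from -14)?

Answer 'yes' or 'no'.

Old min = -14
Change: A[3] 31 -> 33
Changed element was NOT the min; min changes only if 33 < -14.
New min = -14; changed? no

Answer: no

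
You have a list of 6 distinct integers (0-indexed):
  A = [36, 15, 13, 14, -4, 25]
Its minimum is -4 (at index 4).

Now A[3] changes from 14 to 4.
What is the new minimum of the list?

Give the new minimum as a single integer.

Old min = -4 (at index 4)
Change: A[3] 14 -> 4
Changed element was NOT the old min.
  New min = min(old_min, new_val) = min(-4, 4) = -4

Answer: -4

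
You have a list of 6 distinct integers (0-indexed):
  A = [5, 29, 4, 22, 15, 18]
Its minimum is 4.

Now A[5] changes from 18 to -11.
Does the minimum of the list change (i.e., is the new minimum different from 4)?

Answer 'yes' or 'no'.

Old min = 4
Change: A[5] 18 -> -11
Changed element was NOT the min; min changes only if -11 < 4.
New min = -11; changed? yes

Answer: yes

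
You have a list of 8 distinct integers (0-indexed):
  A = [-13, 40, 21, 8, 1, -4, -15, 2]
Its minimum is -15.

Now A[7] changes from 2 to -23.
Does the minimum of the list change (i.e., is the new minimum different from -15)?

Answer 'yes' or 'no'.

Old min = -15
Change: A[7] 2 -> -23
Changed element was NOT the min; min changes only if -23 < -15.
New min = -23; changed? yes

Answer: yes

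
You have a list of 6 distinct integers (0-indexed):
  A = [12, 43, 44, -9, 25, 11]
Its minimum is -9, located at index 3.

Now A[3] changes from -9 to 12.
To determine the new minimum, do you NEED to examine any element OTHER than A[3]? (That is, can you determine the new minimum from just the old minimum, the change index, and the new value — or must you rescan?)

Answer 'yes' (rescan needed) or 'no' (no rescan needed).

Answer: yes

Derivation:
Old min = -9 at index 3
Change at index 3: -9 -> 12
Index 3 WAS the min and new value 12 > old min -9. Must rescan other elements to find the new min.
Needs rescan: yes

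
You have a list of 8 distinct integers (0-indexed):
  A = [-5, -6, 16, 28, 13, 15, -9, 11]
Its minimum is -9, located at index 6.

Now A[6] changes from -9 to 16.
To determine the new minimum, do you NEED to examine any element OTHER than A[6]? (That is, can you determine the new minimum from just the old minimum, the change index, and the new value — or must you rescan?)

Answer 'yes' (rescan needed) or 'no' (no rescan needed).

Old min = -9 at index 6
Change at index 6: -9 -> 16
Index 6 WAS the min and new value 16 > old min -9. Must rescan other elements to find the new min.
Needs rescan: yes

Answer: yes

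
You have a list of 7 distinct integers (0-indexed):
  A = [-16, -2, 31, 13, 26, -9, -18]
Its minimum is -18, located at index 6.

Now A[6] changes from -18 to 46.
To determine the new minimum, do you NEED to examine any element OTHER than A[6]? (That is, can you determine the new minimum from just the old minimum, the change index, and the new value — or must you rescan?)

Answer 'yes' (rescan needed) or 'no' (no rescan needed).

Old min = -18 at index 6
Change at index 6: -18 -> 46
Index 6 WAS the min and new value 46 > old min -18. Must rescan other elements to find the new min.
Needs rescan: yes

Answer: yes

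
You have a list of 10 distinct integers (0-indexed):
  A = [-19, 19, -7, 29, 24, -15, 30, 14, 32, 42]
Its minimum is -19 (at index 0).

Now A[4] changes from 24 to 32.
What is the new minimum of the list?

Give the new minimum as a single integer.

Answer: -19

Derivation:
Old min = -19 (at index 0)
Change: A[4] 24 -> 32
Changed element was NOT the old min.
  New min = min(old_min, new_val) = min(-19, 32) = -19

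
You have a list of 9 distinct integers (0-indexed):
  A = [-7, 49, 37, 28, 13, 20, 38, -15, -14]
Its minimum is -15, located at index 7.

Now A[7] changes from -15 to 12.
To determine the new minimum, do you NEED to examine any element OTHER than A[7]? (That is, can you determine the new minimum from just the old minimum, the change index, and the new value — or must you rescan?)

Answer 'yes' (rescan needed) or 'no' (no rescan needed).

Old min = -15 at index 7
Change at index 7: -15 -> 12
Index 7 WAS the min and new value 12 > old min -15. Must rescan other elements to find the new min.
Needs rescan: yes

Answer: yes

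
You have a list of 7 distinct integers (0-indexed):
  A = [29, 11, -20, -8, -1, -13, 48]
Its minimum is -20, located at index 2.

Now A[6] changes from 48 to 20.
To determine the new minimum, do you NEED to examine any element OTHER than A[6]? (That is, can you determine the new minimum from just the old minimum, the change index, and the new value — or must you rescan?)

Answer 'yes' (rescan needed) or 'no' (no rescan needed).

Answer: no

Derivation:
Old min = -20 at index 2
Change at index 6: 48 -> 20
Index 6 was NOT the min. New min = min(-20, 20). No rescan of other elements needed.
Needs rescan: no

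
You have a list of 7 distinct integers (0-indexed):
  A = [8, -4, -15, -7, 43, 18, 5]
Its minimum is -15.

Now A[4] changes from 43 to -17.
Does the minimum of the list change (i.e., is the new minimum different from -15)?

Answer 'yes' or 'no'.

Old min = -15
Change: A[4] 43 -> -17
Changed element was NOT the min; min changes only if -17 < -15.
New min = -17; changed? yes

Answer: yes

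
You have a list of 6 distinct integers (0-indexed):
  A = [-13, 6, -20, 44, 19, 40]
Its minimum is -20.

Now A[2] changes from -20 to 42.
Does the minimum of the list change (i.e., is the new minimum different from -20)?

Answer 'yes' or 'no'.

Answer: yes

Derivation:
Old min = -20
Change: A[2] -20 -> 42
Changed element was the min; new min must be rechecked.
New min = -13; changed? yes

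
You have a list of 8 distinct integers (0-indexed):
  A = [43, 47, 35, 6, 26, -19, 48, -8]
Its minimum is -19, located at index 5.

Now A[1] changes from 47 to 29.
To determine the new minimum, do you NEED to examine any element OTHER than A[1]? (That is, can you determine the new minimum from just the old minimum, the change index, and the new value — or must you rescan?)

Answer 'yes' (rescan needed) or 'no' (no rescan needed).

Answer: no

Derivation:
Old min = -19 at index 5
Change at index 1: 47 -> 29
Index 1 was NOT the min. New min = min(-19, 29). No rescan of other elements needed.
Needs rescan: no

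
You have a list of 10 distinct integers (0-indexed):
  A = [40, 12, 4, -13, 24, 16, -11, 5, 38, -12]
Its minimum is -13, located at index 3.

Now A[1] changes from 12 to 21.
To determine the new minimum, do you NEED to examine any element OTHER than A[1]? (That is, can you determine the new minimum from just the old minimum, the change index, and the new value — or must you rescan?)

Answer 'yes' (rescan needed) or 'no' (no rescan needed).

Old min = -13 at index 3
Change at index 1: 12 -> 21
Index 1 was NOT the min. New min = min(-13, 21). No rescan of other elements needed.
Needs rescan: no

Answer: no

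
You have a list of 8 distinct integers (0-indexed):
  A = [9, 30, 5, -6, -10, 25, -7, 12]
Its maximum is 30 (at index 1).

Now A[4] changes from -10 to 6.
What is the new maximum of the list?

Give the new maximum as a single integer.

Old max = 30 (at index 1)
Change: A[4] -10 -> 6
Changed element was NOT the old max.
  New max = max(old_max, new_val) = max(30, 6) = 30

Answer: 30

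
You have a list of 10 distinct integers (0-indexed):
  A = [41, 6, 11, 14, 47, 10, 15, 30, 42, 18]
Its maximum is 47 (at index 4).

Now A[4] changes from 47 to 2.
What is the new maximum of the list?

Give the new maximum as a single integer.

Answer: 42

Derivation:
Old max = 47 (at index 4)
Change: A[4] 47 -> 2
Changed element WAS the max -> may need rescan.
  Max of remaining elements: 42
  New max = max(2, 42) = 42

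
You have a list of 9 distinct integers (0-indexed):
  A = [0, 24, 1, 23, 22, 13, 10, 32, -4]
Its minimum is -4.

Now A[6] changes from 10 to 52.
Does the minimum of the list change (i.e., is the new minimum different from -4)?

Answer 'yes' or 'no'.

Answer: no

Derivation:
Old min = -4
Change: A[6] 10 -> 52
Changed element was NOT the min; min changes only if 52 < -4.
New min = -4; changed? no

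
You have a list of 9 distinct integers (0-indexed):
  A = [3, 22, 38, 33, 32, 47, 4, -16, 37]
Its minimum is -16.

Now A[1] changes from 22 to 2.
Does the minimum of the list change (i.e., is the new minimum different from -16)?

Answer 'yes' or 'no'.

Answer: no

Derivation:
Old min = -16
Change: A[1] 22 -> 2
Changed element was NOT the min; min changes only if 2 < -16.
New min = -16; changed? no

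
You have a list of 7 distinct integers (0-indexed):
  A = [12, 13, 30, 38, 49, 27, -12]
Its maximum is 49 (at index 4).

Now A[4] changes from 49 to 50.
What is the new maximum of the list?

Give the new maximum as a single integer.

Old max = 49 (at index 4)
Change: A[4] 49 -> 50
Changed element WAS the max -> may need rescan.
  Max of remaining elements: 38
  New max = max(50, 38) = 50

Answer: 50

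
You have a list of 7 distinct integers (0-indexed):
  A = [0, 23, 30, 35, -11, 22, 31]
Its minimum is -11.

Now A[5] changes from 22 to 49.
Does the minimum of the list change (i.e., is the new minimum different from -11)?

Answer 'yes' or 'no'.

Old min = -11
Change: A[5] 22 -> 49
Changed element was NOT the min; min changes only if 49 < -11.
New min = -11; changed? no

Answer: no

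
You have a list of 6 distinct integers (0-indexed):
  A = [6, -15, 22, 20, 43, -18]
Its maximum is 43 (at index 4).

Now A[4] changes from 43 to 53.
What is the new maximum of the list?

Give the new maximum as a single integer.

Old max = 43 (at index 4)
Change: A[4] 43 -> 53
Changed element WAS the max -> may need rescan.
  Max of remaining elements: 22
  New max = max(53, 22) = 53

Answer: 53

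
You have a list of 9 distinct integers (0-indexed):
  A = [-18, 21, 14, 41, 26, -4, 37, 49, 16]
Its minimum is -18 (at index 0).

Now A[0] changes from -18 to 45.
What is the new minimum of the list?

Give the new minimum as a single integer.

Old min = -18 (at index 0)
Change: A[0] -18 -> 45
Changed element WAS the min. Need to check: is 45 still <= all others?
  Min of remaining elements: -4
  New min = min(45, -4) = -4

Answer: -4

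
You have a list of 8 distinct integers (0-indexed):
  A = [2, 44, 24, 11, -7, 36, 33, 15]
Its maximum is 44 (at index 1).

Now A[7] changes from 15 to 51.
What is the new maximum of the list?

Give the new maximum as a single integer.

Old max = 44 (at index 1)
Change: A[7] 15 -> 51
Changed element was NOT the old max.
  New max = max(old_max, new_val) = max(44, 51) = 51

Answer: 51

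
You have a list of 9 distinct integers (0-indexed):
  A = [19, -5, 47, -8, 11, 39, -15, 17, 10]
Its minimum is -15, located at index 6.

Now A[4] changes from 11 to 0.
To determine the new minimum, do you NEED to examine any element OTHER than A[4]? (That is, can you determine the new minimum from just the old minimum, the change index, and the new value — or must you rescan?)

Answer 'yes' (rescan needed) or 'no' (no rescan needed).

Old min = -15 at index 6
Change at index 4: 11 -> 0
Index 4 was NOT the min. New min = min(-15, 0). No rescan of other elements needed.
Needs rescan: no

Answer: no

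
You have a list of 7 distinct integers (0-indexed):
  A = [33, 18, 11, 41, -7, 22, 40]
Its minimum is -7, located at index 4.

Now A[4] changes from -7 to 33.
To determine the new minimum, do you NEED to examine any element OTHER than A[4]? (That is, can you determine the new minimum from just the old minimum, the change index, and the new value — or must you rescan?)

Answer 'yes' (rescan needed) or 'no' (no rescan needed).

Old min = -7 at index 4
Change at index 4: -7 -> 33
Index 4 WAS the min and new value 33 > old min -7. Must rescan other elements to find the new min.
Needs rescan: yes

Answer: yes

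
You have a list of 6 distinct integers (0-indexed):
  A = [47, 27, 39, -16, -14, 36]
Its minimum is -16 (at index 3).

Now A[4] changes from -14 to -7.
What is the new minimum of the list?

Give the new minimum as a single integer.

Answer: -16

Derivation:
Old min = -16 (at index 3)
Change: A[4] -14 -> -7
Changed element was NOT the old min.
  New min = min(old_min, new_val) = min(-16, -7) = -16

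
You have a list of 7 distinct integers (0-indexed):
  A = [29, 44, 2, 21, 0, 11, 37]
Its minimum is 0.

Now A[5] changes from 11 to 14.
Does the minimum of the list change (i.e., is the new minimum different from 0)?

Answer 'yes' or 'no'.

Answer: no

Derivation:
Old min = 0
Change: A[5] 11 -> 14
Changed element was NOT the min; min changes only if 14 < 0.
New min = 0; changed? no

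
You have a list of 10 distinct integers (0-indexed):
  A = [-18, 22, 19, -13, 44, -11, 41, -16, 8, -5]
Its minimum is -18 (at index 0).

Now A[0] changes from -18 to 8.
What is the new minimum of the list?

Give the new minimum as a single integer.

Old min = -18 (at index 0)
Change: A[0] -18 -> 8
Changed element WAS the min. Need to check: is 8 still <= all others?
  Min of remaining elements: -16
  New min = min(8, -16) = -16

Answer: -16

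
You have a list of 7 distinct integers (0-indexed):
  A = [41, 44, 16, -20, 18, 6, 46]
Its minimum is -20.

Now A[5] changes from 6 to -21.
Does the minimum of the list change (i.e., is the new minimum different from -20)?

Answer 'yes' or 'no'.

Answer: yes

Derivation:
Old min = -20
Change: A[5] 6 -> -21
Changed element was NOT the min; min changes only if -21 < -20.
New min = -21; changed? yes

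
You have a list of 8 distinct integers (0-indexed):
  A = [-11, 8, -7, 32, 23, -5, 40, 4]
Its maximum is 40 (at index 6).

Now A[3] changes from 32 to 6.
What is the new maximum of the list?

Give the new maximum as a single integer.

Old max = 40 (at index 6)
Change: A[3] 32 -> 6
Changed element was NOT the old max.
  New max = max(old_max, new_val) = max(40, 6) = 40

Answer: 40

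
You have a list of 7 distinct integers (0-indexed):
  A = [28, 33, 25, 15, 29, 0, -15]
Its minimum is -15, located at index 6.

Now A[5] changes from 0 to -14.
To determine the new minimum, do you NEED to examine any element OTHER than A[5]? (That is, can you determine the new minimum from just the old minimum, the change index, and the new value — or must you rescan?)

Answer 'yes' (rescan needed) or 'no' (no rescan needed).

Answer: no

Derivation:
Old min = -15 at index 6
Change at index 5: 0 -> -14
Index 5 was NOT the min. New min = min(-15, -14). No rescan of other elements needed.
Needs rescan: no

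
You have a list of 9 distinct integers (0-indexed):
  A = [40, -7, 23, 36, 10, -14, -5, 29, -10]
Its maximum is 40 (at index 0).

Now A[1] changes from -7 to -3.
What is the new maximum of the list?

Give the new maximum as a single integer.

Answer: 40

Derivation:
Old max = 40 (at index 0)
Change: A[1] -7 -> -3
Changed element was NOT the old max.
  New max = max(old_max, new_val) = max(40, -3) = 40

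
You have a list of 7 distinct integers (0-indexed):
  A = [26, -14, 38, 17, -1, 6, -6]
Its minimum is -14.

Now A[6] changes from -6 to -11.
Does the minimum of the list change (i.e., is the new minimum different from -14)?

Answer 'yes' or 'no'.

Answer: no

Derivation:
Old min = -14
Change: A[6] -6 -> -11
Changed element was NOT the min; min changes only if -11 < -14.
New min = -14; changed? no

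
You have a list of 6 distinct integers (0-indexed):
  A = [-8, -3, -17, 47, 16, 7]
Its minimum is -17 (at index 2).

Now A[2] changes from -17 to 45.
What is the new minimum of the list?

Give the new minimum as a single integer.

Answer: -8

Derivation:
Old min = -17 (at index 2)
Change: A[2] -17 -> 45
Changed element WAS the min. Need to check: is 45 still <= all others?
  Min of remaining elements: -8
  New min = min(45, -8) = -8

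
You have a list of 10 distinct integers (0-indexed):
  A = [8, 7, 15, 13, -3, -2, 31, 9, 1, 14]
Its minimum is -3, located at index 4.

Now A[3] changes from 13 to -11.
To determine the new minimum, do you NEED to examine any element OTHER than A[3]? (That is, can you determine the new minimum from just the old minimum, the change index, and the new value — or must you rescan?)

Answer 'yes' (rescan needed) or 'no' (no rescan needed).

Old min = -3 at index 4
Change at index 3: 13 -> -11
Index 3 was NOT the min. New min = min(-3, -11). No rescan of other elements needed.
Needs rescan: no

Answer: no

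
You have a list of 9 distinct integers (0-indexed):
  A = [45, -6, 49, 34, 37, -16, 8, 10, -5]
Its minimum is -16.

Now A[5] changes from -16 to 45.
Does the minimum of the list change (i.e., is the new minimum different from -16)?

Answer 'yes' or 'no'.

Old min = -16
Change: A[5] -16 -> 45
Changed element was the min; new min must be rechecked.
New min = -6; changed? yes

Answer: yes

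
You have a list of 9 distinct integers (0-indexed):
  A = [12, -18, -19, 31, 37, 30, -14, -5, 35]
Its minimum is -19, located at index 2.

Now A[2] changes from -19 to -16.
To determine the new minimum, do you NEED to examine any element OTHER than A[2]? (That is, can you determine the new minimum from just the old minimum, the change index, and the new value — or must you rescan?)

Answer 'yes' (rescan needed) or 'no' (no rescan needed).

Old min = -19 at index 2
Change at index 2: -19 -> -16
Index 2 WAS the min and new value -16 > old min -19. Must rescan other elements to find the new min.
Needs rescan: yes

Answer: yes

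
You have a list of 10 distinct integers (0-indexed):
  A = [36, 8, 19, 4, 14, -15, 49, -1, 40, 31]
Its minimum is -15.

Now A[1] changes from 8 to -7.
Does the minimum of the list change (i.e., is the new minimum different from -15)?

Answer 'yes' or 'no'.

Answer: no

Derivation:
Old min = -15
Change: A[1] 8 -> -7
Changed element was NOT the min; min changes only if -7 < -15.
New min = -15; changed? no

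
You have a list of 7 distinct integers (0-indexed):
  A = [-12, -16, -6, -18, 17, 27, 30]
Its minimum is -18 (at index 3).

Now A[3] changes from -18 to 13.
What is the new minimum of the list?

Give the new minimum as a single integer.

Old min = -18 (at index 3)
Change: A[3] -18 -> 13
Changed element WAS the min. Need to check: is 13 still <= all others?
  Min of remaining elements: -16
  New min = min(13, -16) = -16

Answer: -16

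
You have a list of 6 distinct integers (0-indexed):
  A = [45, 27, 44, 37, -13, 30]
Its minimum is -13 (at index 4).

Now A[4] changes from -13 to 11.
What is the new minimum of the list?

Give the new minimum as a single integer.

Old min = -13 (at index 4)
Change: A[4] -13 -> 11
Changed element WAS the min. Need to check: is 11 still <= all others?
  Min of remaining elements: 27
  New min = min(11, 27) = 11

Answer: 11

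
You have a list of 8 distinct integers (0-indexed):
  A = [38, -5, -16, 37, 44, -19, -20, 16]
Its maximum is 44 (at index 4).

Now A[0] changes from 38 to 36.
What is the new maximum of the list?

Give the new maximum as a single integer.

Old max = 44 (at index 4)
Change: A[0] 38 -> 36
Changed element was NOT the old max.
  New max = max(old_max, new_val) = max(44, 36) = 44

Answer: 44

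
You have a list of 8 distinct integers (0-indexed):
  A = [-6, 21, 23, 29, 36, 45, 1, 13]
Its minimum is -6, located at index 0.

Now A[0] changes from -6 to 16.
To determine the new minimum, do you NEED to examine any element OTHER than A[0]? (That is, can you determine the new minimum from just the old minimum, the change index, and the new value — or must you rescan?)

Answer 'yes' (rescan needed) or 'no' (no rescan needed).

Answer: yes

Derivation:
Old min = -6 at index 0
Change at index 0: -6 -> 16
Index 0 WAS the min and new value 16 > old min -6. Must rescan other elements to find the new min.
Needs rescan: yes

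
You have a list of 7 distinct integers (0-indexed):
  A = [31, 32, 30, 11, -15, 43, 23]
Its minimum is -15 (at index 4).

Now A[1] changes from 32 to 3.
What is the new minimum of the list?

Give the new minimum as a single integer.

Answer: -15

Derivation:
Old min = -15 (at index 4)
Change: A[1] 32 -> 3
Changed element was NOT the old min.
  New min = min(old_min, new_val) = min(-15, 3) = -15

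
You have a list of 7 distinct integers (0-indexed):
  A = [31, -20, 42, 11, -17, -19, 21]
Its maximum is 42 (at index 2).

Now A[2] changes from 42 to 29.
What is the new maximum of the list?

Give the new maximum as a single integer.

Old max = 42 (at index 2)
Change: A[2] 42 -> 29
Changed element WAS the max -> may need rescan.
  Max of remaining elements: 31
  New max = max(29, 31) = 31

Answer: 31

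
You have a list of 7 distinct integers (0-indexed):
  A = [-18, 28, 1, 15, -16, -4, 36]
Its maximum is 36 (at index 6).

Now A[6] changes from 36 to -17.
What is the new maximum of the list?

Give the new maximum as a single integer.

Answer: 28

Derivation:
Old max = 36 (at index 6)
Change: A[6] 36 -> -17
Changed element WAS the max -> may need rescan.
  Max of remaining elements: 28
  New max = max(-17, 28) = 28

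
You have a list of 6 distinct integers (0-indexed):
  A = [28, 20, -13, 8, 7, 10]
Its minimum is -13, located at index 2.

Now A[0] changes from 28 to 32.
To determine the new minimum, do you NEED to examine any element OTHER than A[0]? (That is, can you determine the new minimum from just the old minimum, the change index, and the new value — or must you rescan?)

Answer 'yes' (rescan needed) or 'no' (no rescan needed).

Old min = -13 at index 2
Change at index 0: 28 -> 32
Index 0 was NOT the min. New min = min(-13, 32). No rescan of other elements needed.
Needs rescan: no

Answer: no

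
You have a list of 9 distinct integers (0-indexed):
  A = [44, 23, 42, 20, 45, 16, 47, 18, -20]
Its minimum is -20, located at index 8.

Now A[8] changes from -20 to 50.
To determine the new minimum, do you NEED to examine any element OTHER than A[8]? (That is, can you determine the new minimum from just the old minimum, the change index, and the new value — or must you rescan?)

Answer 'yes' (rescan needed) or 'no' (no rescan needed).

Old min = -20 at index 8
Change at index 8: -20 -> 50
Index 8 WAS the min and new value 50 > old min -20. Must rescan other elements to find the new min.
Needs rescan: yes

Answer: yes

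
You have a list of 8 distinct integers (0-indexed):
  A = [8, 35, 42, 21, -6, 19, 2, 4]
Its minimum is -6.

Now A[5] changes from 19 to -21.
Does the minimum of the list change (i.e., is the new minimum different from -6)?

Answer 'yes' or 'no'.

Old min = -6
Change: A[5] 19 -> -21
Changed element was NOT the min; min changes only if -21 < -6.
New min = -21; changed? yes

Answer: yes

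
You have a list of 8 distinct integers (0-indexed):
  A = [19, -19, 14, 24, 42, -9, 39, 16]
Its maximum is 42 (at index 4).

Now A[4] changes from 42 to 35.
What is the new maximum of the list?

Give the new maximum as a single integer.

Old max = 42 (at index 4)
Change: A[4] 42 -> 35
Changed element WAS the max -> may need rescan.
  Max of remaining elements: 39
  New max = max(35, 39) = 39

Answer: 39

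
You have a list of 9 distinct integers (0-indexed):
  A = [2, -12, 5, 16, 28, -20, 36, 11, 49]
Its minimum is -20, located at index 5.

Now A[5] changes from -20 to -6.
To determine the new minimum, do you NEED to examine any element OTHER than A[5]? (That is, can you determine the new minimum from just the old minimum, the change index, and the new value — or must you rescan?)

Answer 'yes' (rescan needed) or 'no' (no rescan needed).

Answer: yes

Derivation:
Old min = -20 at index 5
Change at index 5: -20 -> -6
Index 5 WAS the min and new value -6 > old min -20. Must rescan other elements to find the new min.
Needs rescan: yes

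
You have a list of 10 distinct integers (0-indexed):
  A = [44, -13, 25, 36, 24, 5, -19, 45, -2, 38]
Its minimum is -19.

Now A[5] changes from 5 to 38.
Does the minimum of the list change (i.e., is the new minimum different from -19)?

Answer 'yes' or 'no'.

Old min = -19
Change: A[5] 5 -> 38
Changed element was NOT the min; min changes only if 38 < -19.
New min = -19; changed? no

Answer: no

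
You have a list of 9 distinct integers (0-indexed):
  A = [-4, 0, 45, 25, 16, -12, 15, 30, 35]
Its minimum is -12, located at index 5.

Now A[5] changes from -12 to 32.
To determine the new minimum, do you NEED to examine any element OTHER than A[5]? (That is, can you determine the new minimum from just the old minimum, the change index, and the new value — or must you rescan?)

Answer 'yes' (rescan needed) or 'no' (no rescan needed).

Answer: yes

Derivation:
Old min = -12 at index 5
Change at index 5: -12 -> 32
Index 5 WAS the min and new value 32 > old min -12. Must rescan other elements to find the new min.
Needs rescan: yes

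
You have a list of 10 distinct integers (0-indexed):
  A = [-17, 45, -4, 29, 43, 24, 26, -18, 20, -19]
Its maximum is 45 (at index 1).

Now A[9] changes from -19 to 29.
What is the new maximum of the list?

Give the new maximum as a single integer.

Answer: 45

Derivation:
Old max = 45 (at index 1)
Change: A[9] -19 -> 29
Changed element was NOT the old max.
  New max = max(old_max, new_val) = max(45, 29) = 45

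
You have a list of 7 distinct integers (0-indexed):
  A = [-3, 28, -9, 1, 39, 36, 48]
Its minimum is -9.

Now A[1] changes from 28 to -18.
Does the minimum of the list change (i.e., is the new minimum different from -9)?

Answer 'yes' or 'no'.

Old min = -9
Change: A[1] 28 -> -18
Changed element was NOT the min; min changes only if -18 < -9.
New min = -18; changed? yes

Answer: yes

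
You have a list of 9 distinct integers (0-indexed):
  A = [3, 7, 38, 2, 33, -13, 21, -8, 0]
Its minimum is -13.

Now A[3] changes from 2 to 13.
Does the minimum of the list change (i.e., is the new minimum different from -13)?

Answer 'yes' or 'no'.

Old min = -13
Change: A[3] 2 -> 13
Changed element was NOT the min; min changes only if 13 < -13.
New min = -13; changed? no

Answer: no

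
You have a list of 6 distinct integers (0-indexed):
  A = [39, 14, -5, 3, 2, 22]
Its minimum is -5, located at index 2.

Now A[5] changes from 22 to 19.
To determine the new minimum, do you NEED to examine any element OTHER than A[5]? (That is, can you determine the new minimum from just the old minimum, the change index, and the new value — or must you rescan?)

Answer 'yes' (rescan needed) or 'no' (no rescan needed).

Answer: no

Derivation:
Old min = -5 at index 2
Change at index 5: 22 -> 19
Index 5 was NOT the min. New min = min(-5, 19). No rescan of other elements needed.
Needs rescan: no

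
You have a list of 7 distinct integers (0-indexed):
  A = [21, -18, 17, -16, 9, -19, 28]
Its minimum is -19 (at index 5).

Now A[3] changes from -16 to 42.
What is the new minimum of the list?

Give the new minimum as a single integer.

Old min = -19 (at index 5)
Change: A[3] -16 -> 42
Changed element was NOT the old min.
  New min = min(old_min, new_val) = min(-19, 42) = -19

Answer: -19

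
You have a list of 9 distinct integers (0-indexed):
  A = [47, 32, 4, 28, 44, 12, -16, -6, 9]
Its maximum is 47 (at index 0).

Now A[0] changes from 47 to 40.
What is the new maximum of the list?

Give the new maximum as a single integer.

Old max = 47 (at index 0)
Change: A[0] 47 -> 40
Changed element WAS the max -> may need rescan.
  Max of remaining elements: 44
  New max = max(40, 44) = 44

Answer: 44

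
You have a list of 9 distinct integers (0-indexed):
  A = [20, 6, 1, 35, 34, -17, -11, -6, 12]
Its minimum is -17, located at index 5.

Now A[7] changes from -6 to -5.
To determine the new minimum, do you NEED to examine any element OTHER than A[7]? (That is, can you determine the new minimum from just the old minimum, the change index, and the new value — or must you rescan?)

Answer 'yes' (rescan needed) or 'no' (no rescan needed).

Answer: no

Derivation:
Old min = -17 at index 5
Change at index 7: -6 -> -5
Index 7 was NOT the min. New min = min(-17, -5). No rescan of other elements needed.
Needs rescan: no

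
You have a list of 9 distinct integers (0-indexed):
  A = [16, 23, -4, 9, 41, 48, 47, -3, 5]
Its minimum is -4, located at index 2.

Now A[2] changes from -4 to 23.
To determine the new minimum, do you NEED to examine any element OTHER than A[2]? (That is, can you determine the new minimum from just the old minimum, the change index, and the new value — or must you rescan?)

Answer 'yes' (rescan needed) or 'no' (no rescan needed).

Old min = -4 at index 2
Change at index 2: -4 -> 23
Index 2 WAS the min and new value 23 > old min -4. Must rescan other elements to find the new min.
Needs rescan: yes

Answer: yes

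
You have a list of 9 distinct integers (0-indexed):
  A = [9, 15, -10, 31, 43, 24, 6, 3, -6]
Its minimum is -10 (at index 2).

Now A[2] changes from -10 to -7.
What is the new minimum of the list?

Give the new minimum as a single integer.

Answer: -7

Derivation:
Old min = -10 (at index 2)
Change: A[2] -10 -> -7
Changed element WAS the min. Need to check: is -7 still <= all others?
  Min of remaining elements: -6
  New min = min(-7, -6) = -7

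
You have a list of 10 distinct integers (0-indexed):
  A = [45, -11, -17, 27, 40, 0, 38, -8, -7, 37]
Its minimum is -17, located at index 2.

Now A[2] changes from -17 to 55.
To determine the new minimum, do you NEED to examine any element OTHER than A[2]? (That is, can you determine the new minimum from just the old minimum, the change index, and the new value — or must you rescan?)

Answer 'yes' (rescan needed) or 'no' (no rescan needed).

Old min = -17 at index 2
Change at index 2: -17 -> 55
Index 2 WAS the min and new value 55 > old min -17. Must rescan other elements to find the new min.
Needs rescan: yes

Answer: yes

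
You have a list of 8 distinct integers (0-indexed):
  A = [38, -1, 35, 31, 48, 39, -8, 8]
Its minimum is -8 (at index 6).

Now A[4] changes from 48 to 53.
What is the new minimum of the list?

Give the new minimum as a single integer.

Old min = -8 (at index 6)
Change: A[4] 48 -> 53
Changed element was NOT the old min.
  New min = min(old_min, new_val) = min(-8, 53) = -8

Answer: -8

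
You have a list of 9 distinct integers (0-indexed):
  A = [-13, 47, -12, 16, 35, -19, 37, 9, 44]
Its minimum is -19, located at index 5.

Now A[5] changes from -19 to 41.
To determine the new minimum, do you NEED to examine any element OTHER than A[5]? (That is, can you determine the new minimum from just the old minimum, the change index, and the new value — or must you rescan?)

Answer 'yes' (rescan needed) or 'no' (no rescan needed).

Old min = -19 at index 5
Change at index 5: -19 -> 41
Index 5 WAS the min and new value 41 > old min -19. Must rescan other elements to find the new min.
Needs rescan: yes

Answer: yes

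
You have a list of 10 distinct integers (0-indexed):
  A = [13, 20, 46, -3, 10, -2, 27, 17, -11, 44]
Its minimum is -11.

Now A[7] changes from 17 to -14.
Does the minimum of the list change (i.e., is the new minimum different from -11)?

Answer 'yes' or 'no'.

Old min = -11
Change: A[7] 17 -> -14
Changed element was NOT the min; min changes only if -14 < -11.
New min = -14; changed? yes

Answer: yes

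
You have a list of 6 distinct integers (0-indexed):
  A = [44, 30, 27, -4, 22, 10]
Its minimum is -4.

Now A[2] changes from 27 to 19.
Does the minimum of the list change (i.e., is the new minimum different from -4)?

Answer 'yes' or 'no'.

Answer: no

Derivation:
Old min = -4
Change: A[2] 27 -> 19
Changed element was NOT the min; min changes only if 19 < -4.
New min = -4; changed? no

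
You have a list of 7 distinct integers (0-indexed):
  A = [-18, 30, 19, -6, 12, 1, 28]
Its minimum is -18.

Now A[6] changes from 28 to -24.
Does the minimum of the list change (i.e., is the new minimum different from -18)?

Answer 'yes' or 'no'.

Answer: yes

Derivation:
Old min = -18
Change: A[6] 28 -> -24
Changed element was NOT the min; min changes only if -24 < -18.
New min = -24; changed? yes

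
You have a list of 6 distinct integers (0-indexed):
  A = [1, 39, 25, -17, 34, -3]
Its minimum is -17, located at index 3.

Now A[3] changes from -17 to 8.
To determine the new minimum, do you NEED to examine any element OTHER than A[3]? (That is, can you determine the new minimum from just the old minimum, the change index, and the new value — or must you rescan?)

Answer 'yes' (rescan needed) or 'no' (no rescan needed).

Answer: yes

Derivation:
Old min = -17 at index 3
Change at index 3: -17 -> 8
Index 3 WAS the min and new value 8 > old min -17. Must rescan other elements to find the new min.
Needs rescan: yes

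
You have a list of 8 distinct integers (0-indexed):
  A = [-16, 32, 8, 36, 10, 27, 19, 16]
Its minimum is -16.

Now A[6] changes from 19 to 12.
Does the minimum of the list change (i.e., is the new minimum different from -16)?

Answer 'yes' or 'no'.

Old min = -16
Change: A[6] 19 -> 12
Changed element was NOT the min; min changes only if 12 < -16.
New min = -16; changed? no

Answer: no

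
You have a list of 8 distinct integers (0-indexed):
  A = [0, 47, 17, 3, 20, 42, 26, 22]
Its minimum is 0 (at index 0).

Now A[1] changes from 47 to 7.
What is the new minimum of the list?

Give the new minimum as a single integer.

Old min = 0 (at index 0)
Change: A[1] 47 -> 7
Changed element was NOT the old min.
  New min = min(old_min, new_val) = min(0, 7) = 0

Answer: 0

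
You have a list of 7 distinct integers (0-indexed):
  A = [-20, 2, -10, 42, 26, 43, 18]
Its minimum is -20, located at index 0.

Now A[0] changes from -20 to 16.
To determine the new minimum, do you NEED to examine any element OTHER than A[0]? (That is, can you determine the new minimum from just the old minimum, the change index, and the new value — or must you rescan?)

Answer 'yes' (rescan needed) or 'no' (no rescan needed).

Old min = -20 at index 0
Change at index 0: -20 -> 16
Index 0 WAS the min and new value 16 > old min -20. Must rescan other elements to find the new min.
Needs rescan: yes

Answer: yes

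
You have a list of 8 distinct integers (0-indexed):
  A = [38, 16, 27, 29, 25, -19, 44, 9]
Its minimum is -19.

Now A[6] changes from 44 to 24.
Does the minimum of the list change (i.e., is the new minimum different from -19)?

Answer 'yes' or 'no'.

Answer: no

Derivation:
Old min = -19
Change: A[6] 44 -> 24
Changed element was NOT the min; min changes only if 24 < -19.
New min = -19; changed? no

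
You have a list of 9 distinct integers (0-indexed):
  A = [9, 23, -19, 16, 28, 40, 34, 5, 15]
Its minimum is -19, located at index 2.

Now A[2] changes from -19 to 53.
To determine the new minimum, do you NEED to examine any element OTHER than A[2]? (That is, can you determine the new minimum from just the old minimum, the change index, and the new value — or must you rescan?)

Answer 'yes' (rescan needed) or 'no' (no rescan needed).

Old min = -19 at index 2
Change at index 2: -19 -> 53
Index 2 WAS the min and new value 53 > old min -19. Must rescan other elements to find the new min.
Needs rescan: yes

Answer: yes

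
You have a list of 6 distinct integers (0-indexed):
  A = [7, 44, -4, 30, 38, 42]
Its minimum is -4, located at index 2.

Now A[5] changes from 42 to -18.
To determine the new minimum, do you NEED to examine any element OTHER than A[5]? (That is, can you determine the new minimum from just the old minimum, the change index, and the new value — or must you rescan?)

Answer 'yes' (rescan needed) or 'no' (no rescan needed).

Old min = -4 at index 2
Change at index 5: 42 -> -18
Index 5 was NOT the min. New min = min(-4, -18). No rescan of other elements needed.
Needs rescan: no

Answer: no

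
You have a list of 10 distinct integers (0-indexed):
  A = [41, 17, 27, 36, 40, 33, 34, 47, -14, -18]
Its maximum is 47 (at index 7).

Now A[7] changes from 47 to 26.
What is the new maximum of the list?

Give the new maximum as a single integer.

Answer: 41

Derivation:
Old max = 47 (at index 7)
Change: A[7] 47 -> 26
Changed element WAS the max -> may need rescan.
  Max of remaining elements: 41
  New max = max(26, 41) = 41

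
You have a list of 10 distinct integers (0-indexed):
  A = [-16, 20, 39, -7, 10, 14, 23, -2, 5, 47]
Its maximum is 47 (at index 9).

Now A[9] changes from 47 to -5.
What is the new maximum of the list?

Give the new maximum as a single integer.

Answer: 39

Derivation:
Old max = 47 (at index 9)
Change: A[9] 47 -> -5
Changed element WAS the max -> may need rescan.
  Max of remaining elements: 39
  New max = max(-5, 39) = 39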